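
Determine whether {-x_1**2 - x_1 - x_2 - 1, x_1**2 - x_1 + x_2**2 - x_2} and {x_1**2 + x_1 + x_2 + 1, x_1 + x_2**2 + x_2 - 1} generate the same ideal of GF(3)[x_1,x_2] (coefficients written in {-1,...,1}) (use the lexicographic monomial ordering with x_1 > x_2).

Yes, the ideals are equal.

For a fixed monomial order, each ideal has a unique reduced Gröbner basis; comparing bases decides equality.
Buchberger on the first generating set:
f_1 = -x_1**2 - x_1 - x_2 - 1, LT = x_1**2.
f_2 = x_1**2 - x_1 + x_2**2 - x_2, LT = x_1**2.

S(f_1,f_2): lcm = x_1**2. S = -x_1 - x_2**2 - x_2 + 1.
  reduce S modulo (f_1, f_2):
  remainder -x_1 - x_2**2 - x_2 + 1 ≠ 0; add g_3 = -x_1 - x_2**2 - x_2 + 1 to the basis.

S(f_1,g_3): lcm = x_1**2. S = -x_1*x_2**2 - x_1*x_2 - x_1 + x_2 + 1.
  reduce S modulo (f_1, f_2, g_3):
  remainder x_2**4 - x_2**3 + x_2**2 + x_2 ≠ 0; add g_4 = x_2**4 - x_2**3 + x_2**2 + x_2 to the basis.

The other S-polynomials (S(f_2,g_3), S(f_1,g_4), S(f_2,g_4), S(g_3,g_4)) all reduce to 0 modulo the current basis, so we have a Gröbner basis.
Inter-reduce: drop elements whose leading term is divisible by another's, tail-reduce, and make monic.
Reduced Gröbner basis: {x_1 + x_2**2 + x_2 - 1, x_2**4 - x_2**3 + x_2**2 + x_2}.

Buchberger on the second generating set:
h_1 = x_1**2 + x_1 + x_2 + 1, LT = x_1**2.
h_2 = x_1 + x_2**2 + x_2 - 1, LT = x_1.

S(h_1,h_2): lcm = x_1**2. S = -x_1*x_2**2 - x_1*x_2 - x_1 + x_2 + 1.
  reduce S modulo (h_1, h_2):
  remainder x_2**4 - x_2**3 + x_2**2 + x_2 ≠ 0; add k_3 = x_2**4 - x_2**3 + x_2**2 + x_2 to the basis.

The other S-polynomials (S(h_1,k_3), S(h_2,k_3)) all reduce to 0 modulo the current basis, so we have a Gröbner basis.
Inter-reduce: drop elements whose leading term is divisible by another's, tail-reduce, and make monic.
Reduced Gröbner basis: {x_1 + x_2**2 + x_2 - 1, x_2**4 - x_2**3 + x_2**2 + x_2}.

The two bases agree; hence the ideals are identical.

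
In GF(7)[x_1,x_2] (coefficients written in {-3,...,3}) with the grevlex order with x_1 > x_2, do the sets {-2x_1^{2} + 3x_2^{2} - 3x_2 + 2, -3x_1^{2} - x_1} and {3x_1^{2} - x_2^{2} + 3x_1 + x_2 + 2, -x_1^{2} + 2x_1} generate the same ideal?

Equality of ideals is decidable: compute both reduced Gröbner bases (unique for the ordering) and check whether they agree.
Buchberger on the first generating set:
f_1 = -2x_1^{2} + 3x_2^{2} - 3x_2 + 2, LT = x_1^{2}.
f_2 = -3x_1^{2} - x_1, LT = x_1^{2}.

S(f_1,f_2): lcm = x_1^{2}. S = 2x_2^{2} + 2x_1 - 2x_2 - 1.
  leading term x_2^{2}: no divisor's leading term divides it; move 2x_2^{2} to the remainder.
  leading term x_1: no divisor's leading term divides it; move 2x_1 to the remainder.
  leading term x_2: no divisor's leading term divides it; move -2x_2 to the remainder.
  leading term 1: no divisor's leading term divides it; move -1 to the remainder.
  remainder 2x_2^{2} + 2x_1 - 2x_2 - 1 ≠ 0; add g_3 = 2x_2^{2} + 2x_1 - 2x_2 - 1 to the basis.

The other S-polynomials (S(f_1,g_3), S(f_2,g_3)) all reduce to 0 modulo the current basis, so we have a Gröbner basis.
Inter-reduce: drop elements whose leading term is divisible by another's, tail-reduce, and make monic.
Reduced Gröbner basis: {x_1^{2} - 2x_1, x_2^{2} + x_1 - x_2 + 3}.

Buchberger on the second generating set:
h_1 = 3x_1^{2} - x_2^{2} + 3x_1 + x_2 + 2, LT = x_1^{2}.
h_2 = -x_1^{2} + 2x_1, LT = x_1^{2}.

S(h_1,h_2): lcm = x_1^{2}. S = 2x_2^{2} + 3x_1 - 2x_2 + 3.
  leading term x_2^{2}: no divisor's leading term divides it; move 2x_2^{2} to the remainder.
  leading term x_1: no divisor's leading term divides it; move 3x_1 to the remainder.
  leading term x_2: no divisor's leading term divides it; move -2x_2 to the remainder.
  leading term 1: no divisor's leading term divides it; move 3 to the remainder.
  remainder 2x_2^{2} + 3x_1 - 2x_2 + 3 ≠ 0; add k_3 = 2x_2^{2} + 3x_1 - 2x_2 + 3 to the basis.

The other S-polynomials (S(h_1,k_3), S(h_2,k_3)) all reduce to 0 modulo the current basis, so we have a Gröbner basis.
Inter-reduce: drop elements whose leading term is divisible by another's, tail-reduce, and make monic.
Reduced Gröbner basis: {x_1^{2} - 2x_1, x_2^{2} - 2x_1 - x_2 - 2}.

These differ, so the ideals are not equal.
The same test decides containment: I ⊆ J iff every generator of I reduces to 0 modulo a Gröbner basis of J.

No, the ideals differ.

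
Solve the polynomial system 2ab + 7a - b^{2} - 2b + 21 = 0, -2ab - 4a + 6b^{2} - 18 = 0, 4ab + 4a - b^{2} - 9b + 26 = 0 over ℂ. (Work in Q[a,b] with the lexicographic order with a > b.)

{(-2, 1)}

Compute a lex Gröbner basis by Buchberger's algorithm.
f_1 = 2ab + 7a - b^{2} - 2b + 21, LT = ab.
f_2 = -2ab - 4a + 6b^{2} - 18, LT = ab.
f_3 = 4ab + 4a - b^{2} - 9b + 26, LT = ab.

S(f_1,f_2): lcm = ab. S = \tfrac{3}{2}a + \tfrac{5}{2}b^{2} - b + \tfrac{3}{2}.
  reduce S modulo (f_1, f_2, f_3):
  remainder \tfrac{3}{2}a + \tfrac{5}{2}b^{2} - b + \tfrac{3}{2} ≠ 0; add h_4 = \tfrac{3}{2}a + \tfrac{5}{2}b^{2} - b + \tfrac{3}{2} to the basis.

S(f_1,f_3): lcm = ab. S = \tfrac{5}{2}a - \tfrac{1}{4}b^{2} + \tfrac{5}{4}b + 4.
  reduce S modulo (f_1, f_2, f_3, h_4):
  remainder -\tfrac{53}{12}b^{2} + \tfrac{35}{12}b + \tfrac{3}{2} ≠ 0; add h_5 = -\tfrac{53}{12}b^{2} + \tfrac{35}{12}b + \tfrac{3}{2} to the basis.

S(f_1,h_4): lcm = ab. S = \tfrac{7}{2}a - \tfrac{5}{3}b^{3} + \tfrac{1}{6}b^{2} - 2b + \tfrac{21}{2}.
  reduce S modulo (f_1, f_2, f_3, h_4, h_5):
  remainder -\tfrac{13207}{2809}b + \tfrac{13207}{2809} ≠ 0; add h_6 = -\tfrac{13207}{2809}b + \tfrac{13207}{2809} to the basis.

The other S-polynomials (S(f_2,f_3), S(f_2,h_4), S(f_3,h_4), S(f_1,h_5), S(f_2,h_5), S(f_3,h_5), S(h_4,h_5), S(f_1,h_6), S(f_2,h_6), S(f_3,h_6), S(h_4,h_6), S(h_5,h_6)) all reduce to 0 modulo the current basis, so we have a Gröbner basis.
Inter-reduce: drop elements whose leading term is divisible by another's, tail-reduce, and make monic.
Reduced Gröbner basis: {a + 2, b - 1}.

The lex basis is triangular: the last element involves only b. Solving b - 1 = 0 gives b ∈ {1}; substituting each value into the earlier elements determines the remaining variables.
  b = 1: the earlier basis element becomes a + 2 = 0, giving a = -2 — point (-2, 1).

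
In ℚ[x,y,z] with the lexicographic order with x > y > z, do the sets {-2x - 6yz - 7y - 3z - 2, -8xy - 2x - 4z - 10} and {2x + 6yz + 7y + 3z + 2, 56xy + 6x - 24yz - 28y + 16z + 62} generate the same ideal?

Yes, the ideals are equal.

Two ideals are equal iff their reduced Gröbner bases coincide (the reduced basis is unique for a fixed ordering).
Buchberger on the first generating set:
f_1 = -2x - 6yz - 7y - 3z - 2, LT = x.
f_2 = -8xy - 2x - 4z - 10, LT = xy.

S(f_1,f_2): lcm = xy. S = -¼x + 3y²z + 7/2y² + 3/2yz + y - ½z - 5/4.
  leading term x: subtract (⅛)·f_1 from -¼x + 3y²z + 7/2y² + 3/2yz + y - ½z - 5/4 → 3y²z + 7/2y² + 9/4yz + 15/8y - ⅛z - 1
  leading term y²z: no divisor's leading term divides it; move 3y²z to the remainder.
  leading term y²: no divisor's leading term divides it; move 7/2y² to the remainder.
  leading term yz: no divisor's leading term divides it; move 9/4yz to the remainder.
  leading term y: no divisor's leading term divides it; move 15/8y to the remainder.
  leading term z: no divisor's leading term divides it; move -⅛z to the remainder.
  leading term 1: no divisor's leading term divides it; move -1 to the remainder.
  remainder 3y²z + 7/2y² + 9/4yz + 15/8y - ⅛z - 1 ≠ 0; add g_3 = 3y²z + 7/2y² + 9/4yz + 15/8y - ⅛z - 1 to the basis.

S(f_1,g_3): leading monomials are coprime, so the S-polynomial reduces to 0 (Buchberger's first criterion).
S(f_2,g_3): lcm = xy²z. S = -7/6xy² - ½xyz - ⅝xy + 1/24xz + ⅓x + ½yz² + 5/4yz.
  leading term xy²: subtract (7/12y²)·f_1 from -7/6xy² - ½xyz - ⅝xy + 1/24xz + ⅓x + ½yz² + 5/4yz → -½xyz - ⅝xy + 1/24xz + ⅓x + 7/2y³z + 49/12y³ + 7/4y²z + 7/6y² + ½yz² + 5/4yz
  leading term xyz: subtract (¼yz)·f_1 from -½xyz - ⅝xy + 1/24xz + ⅓x + 7/2y³z + 49/12y³ + 7/4y²z + 7/6y² + ½yz² + 5/4yz → -⅝xy + 1/24xz + ⅓x + 7/2y³z + 49/12y³ + 3/2y²z² + 7/2y²z + 7/6y² + 5/4yz² + 7/4yz
  leading term xy: subtract (5/16y)·f_1 from -⅝xy + 1/24xz + ⅓x + 7/2y³z + 49/12y³ + 3/2y²z² + 7/2y²z + 7/6y² + 5/4yz² + 7/4yz → 1/24xz + ⅓x + 7/2y³z + 49/12y³ + 3/2y²z² + 43/8y²z + 161/48y² + 5/4yz² + 43/16yz + ⅝y
  leading term xz: subtract (-1/48z)·f_1 from 1/24xz + ⅓x + 7/2y³z + 49/12y³ + 3/2y²z² + 43/8y²z + 161/48y² + 5/4yz² + 43/16yz + ⅝y → ⅓x + 7/2y³z + 49/12y³ + 3/2y²z² + 43/8y²z + 161/48y² + 9/8yz² + 61/24yz + ⅝y - 1/16z² - 1/24z
  leading term x: subtract (-⅙)·f_1 from ⅓x + 7/2y³z + 49/12y³ + 3/2y²z² + 43/8y²z + 161/48y² + 9/8yz² + 61/24yz + ⅝y - 1/16z² - 1/24z → 7/2y³z + 49/12y³ + 3/2y²z² + 43/8y²z + 161/48y² + 9/8yz² + 37/24yz - 13/24y - 1/16z² - 13/24z - ⅓
  leading term y³z: subtract (7/6y)·g_3 from 7/2y³z + 49/12y³ + 3/2y²z² + 43/8y²z + 161/48y² + 9/8yz² + 37/24yz - 13/24y - 1/16z² - 13/24z - ⅓ → 3/2y²z² + 11/4y²z + 7/6y² + 9/8yz² + 27/16yz + ⅝y - 1/16z² - 13/24z - ⅓
  leading term y²z²: subtract (½z)·g_3 from 3/2y²z² + 11/4y²z + 7/6y² + 9/8yz² + 27/16yz + ⅝y - 1/16z² - 13/24z - ⅓ → y²z + 7/6y² + ¾yz + ⅝y - 1/24z - ⅓
  leading term y²z: subtract (⅓)·g_3 from y²z + 7/6y² + ¾yz + ⅝y - 1/24z - ⅓ → 0
  remainder 0.

Every S-polynomial of the final basis reduces to 0, so we have a Gröbner basis.
Inter-reduce: drop elements whose leading term is divisible by another's, tail-reduce, and make monic.
Reduced Gröbner basis: {x + 3yz + 7/2y + 3/2z + 1, y²z + 7/6y² + ¾yz + ⅝y - 1/24z - ⅓}.

Buchberger on the second generating set:
h_1 = 2x + 6yz + 7y + 3z + 2, LT = x.
h_2 = 56xy + 6x - 24yz - 28y + 16z + 62, LT = xy.

S(h_1,h_2): lcm = xy. S = -3/28x + 3y²z + 7/2y² + 27/14yz + 3/2y - 2/7z - 31/28.
  leading term x: subtract (-3/56)·h_1 from -3/28x + 3y²z + 7/2y² + 27/14yz + 3/2y - 2/7z - 31/28 → 3y²z + 7/2y² + 9/4yz + 15/8y - ⅛z - 1
  leading term y²z: no divisor's leading term divides it; move 3y²z to the remainder.
  leading term y²: no divisor's leading term divides it; move 7/2y² to the remainder.
  leading term yz: no divisor's leading term divides it; move 9/4yz to the remainder.
  leading term y: no divisor's leading term divides it; move 15/8y to the remainder.
  leading term z: no divisor's leading term divides it; move -⅛z to the remainder.
  leading term 1: no divisor's leading term divides it; move -1 to the remainder.
  remainder 3y²z + 7/2y² + 9/4yz + 15/8y - ⅛z - 1 ≠ 0; add k_3 = 3y²z + 7/2y² + 9/4yz + 15/8y - ⅛z - 1 to the basis.

S(h_1,k_3): leading monomials are coprime, so the S-polynomial reduces to 0 (Buchberger's first criterion).
S(h_2,k_3): lcm = xy²z. S = -7/6xy² - 9/14xyz - ⅝xy + 1/24xz + ⅓x - 3/7y²z² - ½y²z + 2/7yz² + 31/28yz.
  leading term xy²: subtract (-7/12y²)·h_1 from -7/6xy² - 9/14xyz - ⅝xy + 1/24xz + ⅓x - 3/7y²z² - ½y²z + 2/7yz² + 31/28yz → -9/14xyz - ⅝xy + 1/24xz + ⅓x + 7/2y³z + 49/12y³ - 3/7y²z² + 5/4y²z + 7/6y² + 2/7yz² + 31/28yz
  leading term xyz: subtract (-9/28yz)·h_1 from -9/14xyz - ⅝xy + 1/24xz + ⅓x + 7/2y³z + 49/12y³ - 3/7y²z² + 5/4y²z + 7/6y² + 2/7yz² + 31/28yz → -⅝xy + 1/24xz + ⅓x + 7/2y³z + 49/12y³ + 3/2y²z² + 7/2y²z + 7/6y² + 5/4yz² + 7/4yz
  leading term xy: subtract (-5/16y)·h_1 from -⅝xy + 1/24xz + ⅓x + 7/2y³z + 49/12y³ + 3/2y²z² + 7/2y²z + 7/6y² + 5/4yz² + 7/4yz → 1/24xz + ⅓x + 7/2y³z + 49/12y³ + 3/2y²z² + 43/8y²z + 161/48y² + 5/4yz² + 43/16yz + ⅝y
  leading term xz: subtract (1/48z)·h_1 from 1/24xz + ⅓x + 7/2y³z + 49/12y³ + 3/2y²z² + 43/8y²z + 161/48y² + 5/4yz² + 43/16yz + ⅝y → ⅓x + 7/2y³z + 49/12y³ + 3/2y²z² + 43/8y²z + 161/48y² + 9/8yz² + 61/24yz + ⅝y - 1/16z² - 1/24z
  leading term x: subtract (⅙)·h_1 from ⅓x + 7/2y³z + 49/12y³ + 3/2y²z² + 43/8y²z + 161/48y² + 9/8yz² + 61/24yz + ⅝y - 1/16z² - 1/24z → 7/2y³z + 49/12y³ + 3/2y²z² + 43/8y²z + 161/48y² + 9/8yz² + 37/24yz - 13/24y - 1/16z² - 13/24z - ⅓
  leading term y³z: subtract (7/6y)·k_3 from 7/2y³z + 49/12y³ + 3/2y²z² + 43/8y²z + 161/48y² + 9/8yz² + 37/24yz - 13/24y - 1/16z² - 13/24z - ⅓ → 3/2y²z² + 11/4y²z + 7/6y² + 9/8yz² + 27/16yz + ⅝y - 1/16z² - 13/24z - ⅓
  leading term y²z²: subtract (½z)·k_3 from 3/2y²z² + 11/4y²z + 7/6y² + 9/8yz² + 27/16yz + ⅝y - 1/16z² - 13/24z - ⅓ → y²z + 7/6y² + ¾yz + ⅝y - 1/24z - ⅓
  leading term y²z: subtract (⅓)·k_3 from y²z + 7/6y² + ¾yz + ⅝y - 1/24z - ⅓ → 0
  remainder 0.

Every S-polynomial of the final basis reduces to 0, so we have a Gröbner basis.
Inter-reduce: drop elements whose leading term is divisible by another's, tail-reduce, and make monic.
Reduced Gröbner basis: {x + 3yz + 7/2y + 3/2z + 1, y²z + 7/6y² + ¾yz + ⅝y - 1/24z - ⅓}.

These coincide, so the ideals are equal.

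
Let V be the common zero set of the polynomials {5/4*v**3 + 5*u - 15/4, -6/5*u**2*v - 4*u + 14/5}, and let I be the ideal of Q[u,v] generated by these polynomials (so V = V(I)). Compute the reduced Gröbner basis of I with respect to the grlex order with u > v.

f_1 = 5/4*v**3 + 5*u - 15/4, LT = v**3.
f_2 = -6/5*u**2*v - 4*u + 14/5, LT = u**2*v.

S(f_1,f_2): lcm = u**2*v**3. S = 4*u**3 - 10/3*u*v**2 - 3*u**2 + 7/3*v**2.
  reduce S modulo (f_1, f_2):
  remainder 4*u**3 - 10/3*u*v**2 - 3*u**2 + 7/3*v**2 ≠ 0; add g_3 = 4*u**3 - 10/3*u*v**2 - 3*u**2 + 7/3*v**2 to the basis.

The other S-polynomials (S(f_1,g_3), S(f_2,g_3)) all reduce to 0 modulo the current basis, so we have a Gröbner basis.

G = {u**3 - 5/6*u*v**2 - 3/4*u**2 + 7/12*v**2, u**2*v + 10/3*u - 7/3, v**3 + 4*u - 3}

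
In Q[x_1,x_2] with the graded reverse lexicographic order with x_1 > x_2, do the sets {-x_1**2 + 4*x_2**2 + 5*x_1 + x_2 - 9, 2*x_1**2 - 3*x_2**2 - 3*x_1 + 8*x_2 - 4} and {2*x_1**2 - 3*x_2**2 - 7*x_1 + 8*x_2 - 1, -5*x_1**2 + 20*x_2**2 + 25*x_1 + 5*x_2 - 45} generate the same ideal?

Equality of ideals is decidable: compute both reduced Gröbner bases (unique for the ordering) and check whether they agree.
Buchberger on the first generating set:
f_1 = -x_1**2 + 4*x_2**2 + 5*x_1 + x_2 - 9, LT = x_1**2.
f_2 = 2*x_1**2 - 3*x_2**2 - 3*x_1 + 8*x_2 - 4, LT = x_1**2.

S(f_1,f_2): lcm = x_1**2. S = -5/2*x_2**2 - 7/2*x_1 - 5*x_2 + 11.
  reduce S modulo (f_1, f_2):
  remainder -5/2*x_2**2 - 7/2*x_1 - 5*x_2 + 11 ≠ 0; add g_3 = -5/2*x_2**2 - 7/2*x_1 - 5*x_2 + 11 to the basis.

The other S-polynomials (S(f_1,g_3), S(f_2,g_3)) all reduce to 0 modulo the current basis, so we have a Gröbner basis.
Inter-reduce: drop elements whose leading term is divisible by another's, tail-reduce, and make monic.
Reduced Gröbner basis: {x_1**2 + 3/5*x_1 + 7*x_2 - 43/5, x_2**2 + 7/5*x_1 + 2*x_2 - 22/5}.

Buchberger on the second generating set:
h_1 = 2*x_1**2 - 3*x_2**2 - 7*x_1 + 8*x_2 - 1, LT = x_1**2.
h_2 = -5*x_1**2 + 20*x_2**2 + 25*x_1 + 5*x_2 - 45, LT = x_1**2.

S(h_1,h_2): lcm = x_1**2. S = 5/2*x_2**2 + 3/2*x_1 + 5*x_2 - 19/2.
  reduce S modulo (h_1, h_2):
  remainder 5/2*x_2**2 + 3/2*x_1 + 5*x_2 - 19/2 ≠ 0; add k_3 = 5/2*x_2**2 + 3/2*x_1 + 5*x_2 - 19/2 to the basis.

The other S-polynomials (S(h_1,k_3), S(h_2,k_3)) all reduce to 0 modulo the current basis, so we have a Gröbner basis.
Inter-reduce: drop elements whose leading term is divisible by another's, tail-reduce, and make monic.
Reduced Gröbner basis: {x_1**2 - 13/5*x_1 + 7*x_2 - 31/5, x_2**2 + 3/5*x_1 + 2*x_2 - 19/5}.

These differ, so the ideals are not equal.

No, the ideals differ.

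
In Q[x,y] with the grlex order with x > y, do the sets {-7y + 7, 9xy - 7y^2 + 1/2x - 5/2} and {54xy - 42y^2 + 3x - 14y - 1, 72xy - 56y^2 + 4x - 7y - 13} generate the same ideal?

For a fixed monomial order, each ideal has a unique reduced Gröbner basis; comparing bases decides equality.
Buchberger on the first generating set:
f_1 = -7y + 7, LT = y.
f_2 = 9xy - 7y^2 + 1/2x - 5/2, LT = xy.

S(f_1,f_2): lcm = xy. S = 7/9y^2 - 19/18x + 5/18.
  leading term y^2: subtract (-1/9y)·f_1 from 7/9y^2 - 19/18x + 5/18 → -19/18x + 7/9y + 5/18
  leading term x: no divisor's leading term divides it; move -19/18x to the remainder.
  leading term y: subtract (-1/9)·f_1 from 7/9y + 5/18 → 19/18
  leading term 1: no divisor's leading term divides it; move 19/18 to the remainder.
  remainder -19/18x + 19/18 ≠ 0; add g_3 = -19/18x + 19/18 to the basis.

The other S-polynomials (S(f_1,g_3), S(f_2,g_3)) all reduce to 0 modulo the current basis, so we have a Gröbner basis.
Inter-reduce: drop elements whose leading term is divisible by another's, tail-reduce, and make monic.
Reduced Gröbner basis: {x - 1, y - 1}.

Buchberger on the second generating set:
h_1 = 54xy - 42y^2 + 3x - 14y - 1, LT = xy.
h_2 = 72xy - 56y^2 + 4x - 7y - 13, LT = xy.

S(h_1,h_2): lcm = xy. S = -35/216y + 35/216.
  leading term y: no divisor's leading term divides it; move -35/216y to the remainder.
  leading term 1: no divisor's leading term divides it; move 35/216 to the remainder.
  remainder -35/216y + 35/216 ≠ 0; add k_3 = -35/216y + 35/216 to the basis.

S(h_1,k_3): lcm = xy. S = -7/9y^2 + 19/18x - 7/27y - 1/54.
  leading term y^2: subtract (24/5y)·k_3 from -7/9y^2 + 19/18x - 7/27y - 1/54 → 19/18x - 28/27y - 1/54
  leading term x: no divisor's leading term divides it; move 19/18x to the remainder.
  leading term y: subtract (32/5)·k_3 from -28/27y - 1/54 → -19/18
  leading term 1: no divisor's leading term divides it; move -19/18 to the remainder.
  remainder 19/18x - 19/18 ≠ 0; add k_4 = 19/18x - 19/18 to the basis.

The other S-polynomials (S(h_2,k_3), S(h_1,k_4), S(h_2,k_4), S(k_3,k_4)) all reduce to 0 modulo the current basis, so we have a Gröbner basis.
Inter-reduce: drop elements whose leading term is divisible by another's, tail-reduce, and make monic.
Reduced Gröbner basis: {x - 1, y - 1}.

The two bases agree; hence the ideals are identical.

Yes, the ideals are equal.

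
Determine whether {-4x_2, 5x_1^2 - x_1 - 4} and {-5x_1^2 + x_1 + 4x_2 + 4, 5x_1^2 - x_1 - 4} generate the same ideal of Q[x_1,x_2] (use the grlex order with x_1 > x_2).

Yes, the ideals are equal.

Two ideals are equal iff their reduced Gröbner bases coincide (the reduced basis is unique for a fixed ordering).
Buchberger on the first generating set:
f_1 = -4x_2, LT = x_2.
f_2 = 5x_1^2 - x_1 - 4, LT = x_1^2.

The S-polynomials (S(f_1,f_2)) all reduce to 0 modulo the current basis, so we have a Gröbner basis.
Inter-reduce: drop elements whose leading term is divisible by another's, tail-reduce, and make monic.
Reduced Gröbner basis: {x_1^2 - 1/5x_1 - 4/5, x_2}.

Buchberger on the second generating set:
h_1 = -5x_1^2 + x_1 + 4x_2 + 4, LT = x_1^2.
h_2 = 5x_1^2 - x_1 - 4, LT = x_1^2.

S(h_1,h_2): lcm = x_1^2. S = -4/5x_2.
  reduce S modulo (h_1, h_2):
  remainder -4/5x_2 ≠ 0; add k_3 = -4/5x_2 to the basis.

The other S-polynomials (S(h_1,k_3), S(h_2,k_3)) all reduce to 0 modulo the current basis, so we have a Gröbner basis.
Inter-reduce: drop elements whose leading term is divisible by another's, tail-reduce, and make monic.
Reduced Gröbner basis: {x_1^2 - 1/5x_1 - 4/5, x_2}.

Same reduced basis, so the two generating sets span the same ideal.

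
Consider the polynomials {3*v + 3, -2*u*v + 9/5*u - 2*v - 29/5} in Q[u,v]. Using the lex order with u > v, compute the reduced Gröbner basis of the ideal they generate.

f_1 = 3*v + 3, LT = v.
f_2 = -2*u*v + 9/5*u - 2*v - 29/5, LT = u*v.

S(f_1,f_2): lcm = u*v. S = 19/10*u - v - 29/10.
  reduce S modulo (f_1, f_2):
  remainder 19/10*u - 19/10 ≠ 0; add g_3 = 19/10*u - 19/10 to the basis.

The other S-polynomials (S(f_1,g_3), S(f_2,g_3)) all reduce to 0 modulo the current basis, so we have a Gröbner basis.
Inter-reduce: drop elements whose leading term is divisible by another's, tail-reduce, and make monic.

G = {u - 1, v + 1}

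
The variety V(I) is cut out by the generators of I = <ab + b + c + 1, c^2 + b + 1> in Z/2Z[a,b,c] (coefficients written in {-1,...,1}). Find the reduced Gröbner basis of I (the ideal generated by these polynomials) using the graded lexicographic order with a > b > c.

f_1 = ab + b + c + 1, LT = ab.
f_2 = c^2 + b + 1, LT = c^2.

The S-polynomials (S(f_1,f_2)) all reduce to 0 modulo the current basis, so we have a Gröbner basis.

G = {ab + b + c + 1, c^2 + b + 1}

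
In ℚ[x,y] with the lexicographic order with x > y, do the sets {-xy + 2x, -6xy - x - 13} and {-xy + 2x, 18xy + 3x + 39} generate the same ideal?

Yes, the ideals are equal.

Two ideals are equal iff their reduced Gröbner bases coincide (the reduced basis is unique for a fixed ordering).
Buchberger on the first generating set:
f_1 = -xy + 2x, LT = xy.
f_2 = -6xy - x - 13, LT = xy.

S(f_1,f_2): lcm = xy. S = -13/6x - 13/6.
  reduce S modulo (f_1, f_2):
  remainder -13/6x - 13/6 ≠ 0; add g_3 = -13/6x - 13/6 to the basis.

S(f_1,g_3): lcm = xy. S = -2x - y.
  reduce S modulo (f_1, f_2, g_3):
  remainder -y + 2 ≠ 0; add g_4 = -y + 2 to the basis.

The other S-polynomials (S(f_2,g_3), S(f_1,g_4), S(f_2,g_4), S(g_3,g_4)) all reduce to 0 modulo the current basis, so we have a Gröbner basis.
Inter-reduce: drop elements whose leading term is divisible by another's, tail-reduce, and make monic.
Reduced Gröbner basis: {x + 1, y - 2}.

Buchberger on the second generating set:
h_1 = -xy + 2x, LT = xy.
h_2 = 18xy + 3x + 39, LT = xy.

S(h_1,h_2): lcm = xy. S = -13/6x - 13/6.
  reduce S modulo (h_1, h_2):
  remainder -13/6x - 13/6 ≠ 0; add k_3 = -13/6x - 13/6 to the basis.

S(h_1,k_3): lcm = xy. S = -2x - y.
  reduce S modulo (h_1, h_2, k_3):
  remainder -y + 2 ≠ 0; add k_4 = -y + 2 to the basis.

The other S-polynomials (S(h_2,k_3), S(h_1,k_4), S(h_2,k_4), S(k_3,k_4)) all reduce to 0 modulo the current basis, so we have a Gröbner basis.
Inter-reduce: drop elements whose leading term is divisible by another's, tail-reduce, and make monic.
Reduced Gröbner basis: {x + 1, y - 2}.

The two bases agree; hence the ideals are identical.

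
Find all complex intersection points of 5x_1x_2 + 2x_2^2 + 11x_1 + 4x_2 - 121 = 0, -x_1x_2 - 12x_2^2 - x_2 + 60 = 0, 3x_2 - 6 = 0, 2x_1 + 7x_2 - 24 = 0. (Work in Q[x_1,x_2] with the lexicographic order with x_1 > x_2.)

Compute a lex Gröbner basis by Buchberger's algorithm.
f_1 = 5x_1x_2 + 11x_1 + 2x_2^2 + 4x_2 - 121, LT = x_1x_2.
f_2 = -x_1x_2 - 12x_2^2 - x_2 + 60, LT = x_1x_2.
f_3 = 3x_2 - 6, LT = x_2.
f_4 = 2x_1 + 7x_2 - 24, LT = x_1.

The S-polynomials (S(f_1,f_2), S(f_1,f_3), S(f_1,f_4), S(f_2,f_3), S(f_2,f_4), S(f_3,f_4)) all reduce to 0 modulo the current basis, so we have a Gröbner basis.
Inter-reduce: drop elements whose leading term is divisible by another's, tail-reduce, and make monic.
Reduced Gröbner basis: {x_1 - 5, x_2 - 2}.

From the last basis element, x_2 - 2 = 0, so x_2 takes values in {2}. Each choice, substituted upward through the basis, yields the corresponding point(s) of the solution set.
  x_2 = 2: the earlier basis element becomes x_1 - 5 = 0, giving x_1 = 5 — point (5, 2).

{(5, 2)}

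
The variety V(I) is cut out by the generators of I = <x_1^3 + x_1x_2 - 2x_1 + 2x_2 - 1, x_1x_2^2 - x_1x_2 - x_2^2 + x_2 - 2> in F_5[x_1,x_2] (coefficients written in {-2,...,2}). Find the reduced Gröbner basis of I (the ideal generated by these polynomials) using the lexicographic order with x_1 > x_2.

f_1 = x_1^3 + x_1x_2 - 2x_1 + 2x_2 - 1, LT = x_1^3.
f_2 = x_1x_2^2 - x_1x_2 - x_2^2 + x_2 - 2, LT = x_1x_2^2.

S(f_1,f_2): lcm = x_1^3x_2^2. S = x_1^3x_2 + x_1^2x_2^2 - x_1^2x_2 + 2x_1^2 + x_1x_2^3 - 2x_1x_2^2 + 2x_2^3 - x_2^2.
  leading term x_1^3x_2: subtract (x_2)·f_1 from x_1^3x_2 + x_1^2x_2^2 - x_1^2x_2 + 2x_1^2 + x_1x_2^3 - 2x_1x_2^2 + 2x_2^3 - x_2^2 → x_1^2x_2^2 - x_1^2x_2 + 2x_1^2 + x_1x_2^3 + 2x_1x_2^2 + 2x_1x_2 + 2x_2^3 + 2x_2^2 + x_2
  leading term x_1^2x_2^2: subtract (x_1)·f_2 from x_1^2x_2^2 - x_1^2x_2 + 2x_1^2 + x_1x_2^3 + 2x_1x_2^2 + 2x_1x_2 + 2x_2^3 + 2x_2^2 + x_2 → 2x_1^2 + x_1x_2^3 - 2x_1x_2^2 + x_1x_2 + 2x_1 + 2x_2^3 + 2x_2^2 + x_2
  leading term x_1^2: no divisor's leading term divides it; move 2x_1^2 to the remainder.
  leading term x_1x_2^3: subtract (x_2)·f_2 from x_1x_2^3 - 2x_1x_2^2 + x_1x_2 + 2x_1 + 2x_2^3 + 2x_2^2 + x_2 → -x_1x_2^2 + x_1x_2 + 2x_1 - 2x_2^3 + x_2^2 - 2x_2
  leading term x_1x_2^2: subtract (-1)·f_2 from -x_1x_2^2 + x_1x_2 + 2x_1 - 2x_2^3 + x_2^2 - 2x_2 → 2x_1 - 2x_2^3 - x_2 - 2
  leading term x_1: no divisor's leading term divides it; move 2x_1 to the remainder.
  leading term x_2^3: no divisor's leading term divides it; move -2x_2^3 to the remainder.
  leading term x_2: no divisor's leading term divides it; move -x_2 to the remainder.
  leading term 1: no divisor's leading term divides it; move -2 to the remainder.
  remainder 2x_1^2 + 2x_1 - 2x_2^3 - x_2 - 2 ≠ 0; add g_3 = 2x_1^2 + 2x_1 - 2x_2^3 - x_2 - 2 to the basis.

S(f_2,g_3): lcm = x_1^2x_2^2. S = -x_1^2x_2 - 2x_1x_2^2 + x_1x_2 - 2x_1 + x_2^5 - 2x_2^3 + x_2^2.
  leading term x_1^2x_2: subtract (2x_2)·g_3 from -x_1^2x_2 - 2x_1x_2^2 + x_1x_2 - 2x_1 + x_2^5 - 2x_2^3 + x_2^2 → -2x_1x_2^2 + 2x_1x_2 - 2x_1 + x_2^5 - x_2^4 - 2x_2^3 - 2x_2^2 - x_2
  leading term x_1x_2^2: subtract (-2)·f_2 from -2x_1x_2^2 + 2x_1x_2 - 2x_1 + x_2^5 - x_2^4 - 2x_2^3 - 2x_2^2 - x_2 → -2x_1 + x_2^5 - x_2^4 - 2x_2^3 + x_2^2 + x_2 + 1
  leading term x_1: no divisor's leading term divides it; move -2x_1 to the remainder.
  leading term x_2^5: no divisor's leading term divides it; move x_2^5 to the remainder.
  leading term x_2^4: no divisor's leading term divides it; move -x_2^4 to the remainder.
  leading term x_2^3: no divisor's leading term divides it; move -2x_2^3 to the remainder.
  leading term x_2^2: no divisor's leading term divides it; move x_2^2 to the remainder.
  leading term x_2: no divisor's leading term divides it; move x_2 to the remainder.
  leading term 1: no divisor's leading term divides it; move 1 to the remainder.
  remainder -2x_1 + x_2^5 - x_2^4 - 2x_2^3 + x_2^2 + x_2 + 1 ≠ 0; add g_4 = -2x_1 + x_2^5 - x_2^4 - 2x_2^3 + x_2^2 + x_2 + 1 to the basis.

S(f_2,g_4): lcm = x_1x_2^2. S = -x_1x_2 - 2x_2^7 + 2x_2^6 - x_2^5 - 2x_2^4 - 2x_2^3 + 2x_2^2 + x_2 - 2.
  leading term x_1x_2: subtract (-2x_2)·g_4 from -x_1x_2 - 2x_2^7 + 2x_2^6 - x_2^5 - 2x_2^4 - 2x_2^3 + 2x_2^2 + x_2 - 2 → -2x_2^7 - x_2^6 + 2x_2^5 - x_2^4 - x_2^2 - 2x_2 - 2
  leading term x_2^7: no divisor's leading term divides it; move -2x_2^7 to the remainder.
  leading term x_2^6: no divisor's leading term divides it; move -x_2^6 to the remainder.
  leading term x_2^5: no divisor's leading term divides it; move 2x_2^5 to the remainder.
  leading term x_2^4: no divisor's leading term divides it; move -x_2^4 to the remainder.
  leading term x_2^2: no divisor's leading term divides it; move -x_2^2 to the remainder.
  leading term x_2: no divisor's leading term divides it; move -2x_2 to the remainder.
  leading term 1: no divisor's leading term divides it; move -2 to the remainder.
  remainder -2x_2^7 - x_2^6 + 2x_2^5 - x_2^4 - x_2^2 - 2x_2 - 2 ≠ 0; add g_5 = -2x_2^7 - x_2^6 + 2x_2^5 - x_2^4 - x_2^2 - 2x_2 - 2 to the basis.

The other S-polynomials (S(f_1,g_3), S(f_1,g_4), S(g_3,g_4), S(f_1,g_5), S(f_2,g_5), S(g_3,g_5), S(g_4,g_5)) all reduce to 0 modulo the current basis, so we have a Gröbner basis.
Inter-reduce: drop elements whose leading term is divisible by another's, tail-reduce, and make monic.

G = {x_1 + 2x_2^5 - 2x_2^4 + x_2^3 + 2x_2^2 + 2x_2 + 2, x_2^7 - 2x_2^6 - x_2^5 - 2x_2^4 - 2x_2^2 + x_2 + 1}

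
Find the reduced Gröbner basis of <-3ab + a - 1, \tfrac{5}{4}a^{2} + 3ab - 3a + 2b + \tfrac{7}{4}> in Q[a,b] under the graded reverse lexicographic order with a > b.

Buchberger's algorithm terminates because the ascending chain of leading-term ideals stabilizes.

f_1 = -3ab + a - 1, LT = ab.
f_2 = \tfrac{5}{4}a^{2} + 3ab - 3a + 2b + \tfrac{7}{4}, LT = a^{2}.

S(f_1,f_2): lcm = a^{2}b. S = -\tfrac{12}{5}ab^{2} - \tfrac{1}{3}a^{2} + \tfrac{12}{5}ab - \tfrac{8}{5}b^{2} + \tfrac{1}{3}a - \tfrac{7}{5}b.
  leading term ab^{2}: subtract (\tfrac{4}{5}b)·f_1 from -\tfrac{12}{5}ab^{2} - \tfrac{1}{3}a^{2} + \tfrac{12}{5}ab - \tfrac{8}{5}b^{2} + \tfrac{1}{3}a - \tfrac{7}{5}b → -\tfrac{1}{3}a^{2} + \tfrac{8}{5}ab - \tfrac{8}{5}b^{2} + \tfrac{1}{3}a - \tfrac{3}{5}b
  leading term a^{2}: subtract (-\tfrac{4}{15})·f_2 from -\tfrac{1}{3}a^{2} + \tfrac{8}{5}ab - \tfrac{8}{5}b^{2} + \tfrac{1}{3}a - \tfrac{3}{5}b → \tfrac{12}{5}ab - \tfrac{8}{5}b^{2} - \tfrac{7}{15}a - \tfrac{1}{15}b + \tfrac{7}{15}
  leading term ab: subtract (-\tfrac{4}{5})·f_1 from \tfrac{12}{5}ab - \tfrac{8}{5}b^{2} - \tfrac{7}{15}a - \tfrac{1}{15}b + \tfrac{7}{15} → -\tfrac{8}{5}b^{2} + \tfrac{1}{3}a - \tfrac{1}{15}b - \tfrac{1}{3}
  leading term b^{2}: no divisor's leading term divides it; move -\tfrac{8}{5}b^{2} to the remainder.
  leading term a: no divisor's leading term divides it; move \tfrac{1}{3}a to the remainder.
  leading term b: no divisor's leading term divides it; move -\tfrac{1}{15}b to the remainder.
  leading term 1: no divisor's leading term divides it; move -\tfrac{1}{3} to the remainder.
  remainder -\tfrac{8}{5}b^{2} + \tfrac{1}{3}a - \tfrac{1}{15}b - \tfrac{1}{3} ≠ 0; add g_3 = -\tfrac{8}{5}b^{2} + \tfrac{1}{3}a - \tfrac{1}{15}b - \tfrac{1}{3} to the basis.

The other S-polynomials (S(f_1,g_3), S(f_2,g_3)) all reduce to 0 modulo the current basis, so we have a Gröbner basis.

G = {a^{2} - \tfrac{8}{5}a + \tfrac{8}{5}b + \tfrac{3}{5}, ab - \tfrac{1}{3}a + \tfrac{1}{3}, b^{2} - \tfrac{5}{24}a + \tfrac{1}{24}b + \tfrac{5}{24}}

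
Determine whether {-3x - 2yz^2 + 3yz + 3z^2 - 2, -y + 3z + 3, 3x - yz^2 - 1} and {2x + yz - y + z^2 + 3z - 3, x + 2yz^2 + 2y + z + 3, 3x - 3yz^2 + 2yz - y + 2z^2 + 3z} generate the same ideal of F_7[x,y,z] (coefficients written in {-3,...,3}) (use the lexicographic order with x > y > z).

No, the ideals differ.

For a fixed monomial order, each ideal has a unique reduced Gröbner basis; comparing bases decides equality.
Buchberger on the first generating set:
f_1 = -3x - 2yz^2 + 3yz + 3z^2 - 2, LT = x.
f_2 = -y + 3z + 3, LT = y.
f_3 = 3x - yz^2 - 1, LT = x.

S(f_1,f_3): lcm = x. S = yz^2 - yz - z^2 + 1.
  reduce S modulo (f_1, f_2, f_3):
  remainder 3z^3 - z^2 - 3z + 1 ≠ 0; add g_4 = 3z^3 - z^2 - 3z + 1 to the basis.

The other S-polynomials (S(f_1,f_2), S(f_2,f_3), S(f_1,g_4), S(f_2,g_4), S(f_3,g_4)) all reduce to 0 modulo the current basis, so we have a Gröbner basis.
Inter-reduce: drop elements whose leading term is divisible by another's, tail-reduce, and make monic.
Reduced Gröbner basis: {x + z^2 - z, y - 3z - 3, z^3 + 2z^2 - z - 2}.

Buchberger on the second generating set:
h_1 = 2x + yz - y + z^2 + 3z - 3, LT = x.
h_2 = x + 2yz^2 + 2y + z + 3, LT = x.
h_3 = 3x - 3yz^2 + 2yz - y + 2z^2 + 3z, LT = x.

S(h_1,h_2): lcm = x. S = -2yz^2 - 3yz + y - 3z^2 - 3z - 1.
  reduce S modulo (h_1, h_2, h_3):
  remainder -2yz^2 - 3yz + y - 3z^2 - 3z - 1 ≠ 0; add k_4 = -2yz^2 - 3yz + y - 3z^2 - 3z - 1 to the basis.

S(h_1,h_3): lcm = x. S = yz^2 + yz + y + z^2 - 3z + 2.
  reduce S modulo (h_1, h_2, h_3, k_4):
  remainder 3yz - 2y + 3z^2 - z - 2 ≠ 0; add k_5 = 3yz - 2y + 3z^2 - z - 2 to the basis.

S(k_4,k_5): lcm = yz^2. S = yz + 3y - z^3 + 3z^2 + z - 3.
  reduce S modulo (h_1, h_2, h_3, k_4, k_5):
  remainder -y - z^3 + 2z^2 - z ≠ 0; add k_6 = -y - z^3 + 2z^2 - z to the basis.

S(k_4,k_6): lcm = yz^2. S = -2yz + 3y - z^5 + 2z^4 - z^3 - 2z^2 - 2z - 3.
  reduce S modulo (h_1, h_2, h_3, k_4, k_5, k_6):
  remainder -z^5 + 2z^4 + 2z^3 + z^2 - 2z - 2 ≠ 0; add k_7 = -z^5 + 2z^4 + 2z^3 + z^2 - 2z - 2 to the basis.

S(k_5,k_6): lcm = yz. S = -3y - z^4 + 2z^3 + 2z - 3.
  reduce S modulo (h_1, h_2, h_3, k_4, k_5, k_6, k_7):
  remainder -z^4 - 2z^3 + z^2 - 2z - 3 ≠ 0; add k_8 = -z^4 - 2z^3 + z^2 - 2z - 3 to the basis.

The other S-polynomials (S(h_2,h_3), S(h_1,k_4), S(h_2,k_4), S(h_3,k_4), S(h_1,k_5), S(h_2,k_5), S(h_3,k_5), S(h_1,k_6), S(h_2,k_6), S(h_3,k_6), S(h_1,k_7), S(h_2,k_7), S(h_3,k_7), S(k_4,k_7), S(k_5,k_7), S(k_6,k_7), S(h_1,k_8), S(h_2,k_8), S(h_3,k_8), S(k_4,k_8), S(k_5,k_8), S(k_6,k_8), S(k_7,k_8)) all reduce to 0 modulo the current basis, so we have a Gröbner basis.
Inter-reduce: drop elements whose leading term is divisible by another's, tail-reduce, and make monic.
Reduced Gröbner basis: {x - z^3 + 2z^2 + 3z, y + z^3 - 2z^2 + z, z^4 + 2z^3 - z^2 + 2z + 3}.

Since the reduced bases disagree, the two ideals are not the same.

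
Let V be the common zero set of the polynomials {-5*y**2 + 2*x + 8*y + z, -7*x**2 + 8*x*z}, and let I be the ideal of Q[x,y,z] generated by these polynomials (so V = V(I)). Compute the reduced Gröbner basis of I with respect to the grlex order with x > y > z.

G = {x**2 - 8/7*x*z, y**2 - 2/5*x - 8/5*y - 1/5*z}

The reduced Gröbner basis is the canonical form of the ideal for this ordering.

f_1 = -5*y**2 + 2*x + 8*y + z, LT = y**2.
f_2 = -7*x**2 + 8*x*z, LT = x**2.

The S-polynomials (S(f_1,f_2)) all reduce to 0 modulo the current basis, so we have a Gröbner basis.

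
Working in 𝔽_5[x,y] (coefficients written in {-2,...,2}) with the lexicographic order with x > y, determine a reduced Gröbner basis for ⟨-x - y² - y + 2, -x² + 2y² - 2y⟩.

This is the nonlinear analogue of row-reducing a linear system.

f_1 = -x - y² - y + 2, LT = x.
f_2 = -x² + 2y² - 2y, LT = x².

S(f_1,f_2): lcm = x². S = xy² + xy - 2x + 2y² - 2y.
  reduce S modulo (f_1, f_2):
  remainder -y⁴ - 2y³ + 2y + 1 ≠ 0; add g_3 = -y⁴ - 2y³ + 2y + 1 to the basis.

The other S-polynomials (S(f_1,g_3), S(f_2,g_3)) all reduce to 0 modulo the current basis, so we have a Gröbner basis.
Inter-reduce: drop elements whose leading term is divisible by another's, tail-reduce, and make monic.

G = {x + y² + y - 2, y⁴ + 2y³ - 2y - 1}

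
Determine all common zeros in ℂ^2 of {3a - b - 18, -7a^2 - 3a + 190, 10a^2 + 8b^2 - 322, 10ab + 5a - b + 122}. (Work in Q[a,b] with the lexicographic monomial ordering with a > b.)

Compute a lex Gröbner basis by Buchberger's algorithm.
f_1 = 3a - b - 18, LT = a.
f_2 = -7a^2 - 3a + 190, LT = a^2.
f_3 = 10a^2 + 8b^2 - 322, LT = a^2.
f_4 = 10ab + 5a - b + 122, LT = ab.

S(f_1,f_2): lcm = a^2. S = -1/3ab - 45/7a + 190/7.
  reduce S modulo (f_1, f_2, f_3, f_4):
  remainder -1/9b^2 - 29/7b - 80/7 ≠ 0; add h_5 = -1/9b^2 - 29/7b - 80/7 to the basis.

S(f_1,f_3): lcm = a^2. S = -1/3ab - 6a - 4/5b^2 + 161/5.
  reduce S modulo (f_1, f_2, f_3, f_4, h_5):
  remainder 1049/35b + 3147/35 ≠ 0; add h_6 = 1049/35b + 3147/35 to the basis.

The other S-polynomials (S(f_1,f_4), S(f_2,f_3), S(f_2,f_4), S(f_3,f_4), S(f_1,h_5), S(f_2,h_5), S(f_3,h_5), S(f_4,h_5), S(f_1,h_6), S(f_2,h_6), S(f_3,h_6), S(f_4,h_6), S(h_5,h_6)) all reduce to 0 modulo the current basis, so we have a Gröbner basis.
Inter-reduce: drop elements whose leading term is divisible by another's, tail-reduce, and make monic.
Reduced Gröbner basis: {a - 5, b + 3}.

A lex Gröbner basis eliminates variables successively. Here b + 3 depends only on b, with roots {-3}; lifting each root through the earlier basis elements recovers the full solutions.
  b = -3: the earlier basis element becomes a - 5 = 0, giving a = 5 — point (5, -3).

{(5, -3)}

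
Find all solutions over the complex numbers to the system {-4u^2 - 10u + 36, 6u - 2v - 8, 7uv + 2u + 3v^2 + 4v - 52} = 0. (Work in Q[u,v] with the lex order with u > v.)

Compute a lex Gröbner basis by Buchberger's algorithm.
f_1 = -4u^2 - 10u + 36, LT = u^2.
f_2 = 6u - 2v - 8, LT = u.
f_3 = 7uv + 2u + 3v^2 + 4v - 52, LT = uv.

S(f_1,f_2): lcm = u^2. S = 1/3uv + 23/6u - 9.
  leading term uv: subtract (1/18v)·f_2 from 1/3uv + 23/6u - 9 → 23/6u + 1/9v^2 + 4/9v - 9
  leading term u: subtract (23/36)·f_2 from 23/6u + 1/9v^2 + 4/9v - 9 → 1/9v^2 + 31/18v - 35/9
  leading term v^2: no divisor's leading term divides it; move 1/9v^2 to the remainder.
  leading term v: no divisor's leading term divides it; move 31/18v to the remainder.
  leading term 1: no divisor's leading term divides it; move -35/9 to the remainder.
  remainder 1/9v^2 + 31/18v - 35/9 ≠ 0; add h_4 = 1/9v^2 + 31/18v - 35/9 to the basis.

S(f_1,f_3): lcm = u^2v. S = -2/7u^2 - 3/7uv^2 + 27/14uv + 52/7u - 9v.
  leading term u^2: subtract (1/14)·f_1 from -2/7u^2 - 3/7uv^2 + 27/14uv + 52/7u - 9v → -3/7uv^2 + 27/14uv + 57/7u - 9v - 18/7
  leading term uv^2: subtract (-1/14v^2)·f_2 from -3/7uv^2 + 27/14uv + 57/7u - 9v - 18/7 → 27/14uv + 57/7u - 1/7v^3 - 4/7v^2 - 9v - 18/7
  leading term uv: subtract (9/28v)·f_2 from 27/14uv + 57/7u - 1/7v^3 - 4/7v^2 - 9v - 18/7 → 57/7u - 1/7v^3 + 1/14v^2 - 45/7v - 18/7
  leading term u: subtract (19/14)·f_2 from 57/7u - 1/7v^3 + 1/14v^2 - 45/7v - 18/7 → -1/7v^3 + 1/14v^2 - 26/7v + 58/7
  leading term v^3: subtract (-9/7v)·h_4 from -1/7v^3 + 1/14v^2 - 26/7v + 58/7 → 16/7v^2 - 61/7v + 58/7
  leading term v^2: subtract (144/7)·h_4 from 16/7v^2 - 61/7v + 58/7 → -309/7v + 618/7
  leading term v: no divisor's leading term divides it; move -309/7v to the remainder.
  leading term 1: no divisor's leading term divides it; move 618/7 to the remainder.
  remainder -309/7v + 618/7 ≠ 0; add h_5 = -309/7v + 618/7 to the basis.

S(f_2,f_3): lcm = uv. S = -2/7u - 16/21v^2 - 40/21v + 52/7.
  leading term u: subtract (-1/21)·f_2 from -2/7u - 16/21v^2 - 40/21v + 52/7 → -16/21v^2 - 2v + 148/21
  leading term v^2: subtract (-48/7)·h_4 from -16/21v^2 - 2v + 148/21 → 206/21v - 412/21
  leading term v: subtract (-2/9)·h_5 from 206/21v - 412/21 → 0
  remainder 0.

S(f_1,h_4): leading monomials are coprime, so the S-polynomial reduces to 0 (Buchberger's first criterion).
S(f_2,h_4): leading monomials are coprime, so the S-polynomial reduces to 0 (Buchberger's first criterion).
S(f_3,h_4): lcm = uv^2. S = -213/14uv + 35u + 3/7v^3 + 4/7v^2 - 52/7v.
  leading term uv: subtract (-71/28v)·f_2 from -213/14uv + 35u + 3/7v^3 + 4/7v^2 - 52/7v → 35u + 3/7v^3 - 9/2v^2 - 194/7v
  leading term u: subtract (35/6)·f_2 from 35u + 3/7v^3 - 9/2v^2 - 194/7v → 3/7v^3 - 9/2v^2 - 337/21v + 140/3
  leading term v^3: subtract (27/7v)·h_4 from 3/7v^3 - 9/2v^2 - 337/21v + 140/3 → -78/7v^2 - 22/21v + 140/3
  leading term v^2: subtract (-702/7)·h_4 from -78/7v^2 - 22/21v + 140/3 → 515/3v - 1030/3
  leading term v: subtract (-35/9)·h_5 from 515/3v - 1030/3 → 0
  remainder 0.

S(f_1,h_5): leading monomials are coprime, so the S-polynomial reduces to 0 (Buchberger's first criterion).
S(f_2,h_5): leading monomials are coprime, so the S-polynomial reduces to 0 (Buchberger's first criterion).
S(f_3,h_5): lcm = uv. S = 16/7u + 3/7v^2 + 4/7v - 52/7.
  leading term u: subtract (8/21)·f_2 from 16/7u + 3/7v^2 + 4/7v - 52/7 → 3/7v^2 + 4/3v - 92/21
  leading term v^2: subtract (27/7)·h_4 from 3/7v^2 + 4/3v - 92/21 → -223/42v + 223/21
  leading term v: subtract (223/1854)·h_5 from -223/42v + 223/21 → 0
  remainder 0.

S(h_4,h_5): lcm = v^2. S = 35/2v - 35.
  leading term v: subtract (-245/618)·h_5 from 35/2v - 35 → 0
  remainder 0.

Every S-polynomial of the final basis reduces to 0, so we have a Gröbner basis.
Inter-reduce: drop elements whose leading term is divisible by another's, tail-reduce, and make monic.
Reduced Gröbner basis: {u - 2, v - 2}.

From the last basis element, v - 2 = 0, so v takes values in {2}. Each choice, substituted upward through the basis, yields the corresponding point(s) of the solution set.
  v = 2: the earlier basis element becomes u - 2 = 0, giving u = 2 — point (2, 2).

{(2, 2)}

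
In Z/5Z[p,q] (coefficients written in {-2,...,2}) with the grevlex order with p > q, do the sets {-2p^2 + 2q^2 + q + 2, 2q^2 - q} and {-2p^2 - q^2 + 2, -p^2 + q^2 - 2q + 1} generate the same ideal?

For a fixed monomial order, each ideal has a unique reduced Gröbner basis; comparing bases decides equality.
Buchberger on the first generating set:
f_1 = -2p^2 + 2q^2 + q + 2, LT = p^2.
f_2 = 2q^2 - q, LT = q^2.

The S-polynomials (S(f_1,f_2)) all reduce to 0 modulo the current basis, so we have a Gröbner basis.
Inter-reduce: drop elements whose leading term is divisible by another's, tail-reduce, and make monic.
Reduced Gröbner basis: {p^2 - q - 1, q^2 + 2q}.

Buchberger on the second generating set:
h_1 = -2p^2 - q^2 + 2, LT = p^2.
h_2 = -p^2 + q^2 - 2q + 1, LT = p^2.

S(h_1,h_2): lcm = p^2. S = -q^2 - 2q.
  leading term q^2: no divisor's leading term divides it; move -q^2 to the remainder.
  leading term q: no divisor's leading term divides it; move -2q to the remainder.
  remainder -q^2 - 2q ≠ 0; add k_3 = -q^2 - 2q to the basis.

The other S-polynomials (S(h_1,k_3), S(h_2,k_3)) all reduce to 0 modulo the current basis, so we have a Gröbner basis.
Inter-reduce: drop elements whose leading term is divisible by another's, tail-reduce, and make monic.
Reduced Gröbner basis: {p^2 - q - 1, q^2 + 2q}.

Same reduced basis, so the two generating sets span the same ideal.

Yes, the ideals are equal.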